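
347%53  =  29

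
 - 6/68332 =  - 3/34166 = -0.00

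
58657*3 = 175971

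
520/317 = 1 + 203/317=1.64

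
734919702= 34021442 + 700898260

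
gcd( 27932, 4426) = 2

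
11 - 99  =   - 88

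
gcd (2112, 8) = 8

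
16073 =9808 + 6265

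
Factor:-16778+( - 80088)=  - 2^1*7^1*11^1*17^1*37^1 =- 96866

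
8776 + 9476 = 18252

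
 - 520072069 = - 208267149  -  311804920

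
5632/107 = 5632/107 = 52.64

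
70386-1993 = 68393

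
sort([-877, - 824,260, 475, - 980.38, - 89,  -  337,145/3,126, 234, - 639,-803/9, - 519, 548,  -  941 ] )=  [-980.38 , - 941, - 877,  -  824  ,-639, - 519,-337, - 803/9 , - 89,145/3,126,234,260,475,548] 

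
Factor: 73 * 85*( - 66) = -2^1*3^1*5^1 * 11^1 * 17^1*73^1= - 409530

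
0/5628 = 0 =0.00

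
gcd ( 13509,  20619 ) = 711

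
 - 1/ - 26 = 1/26 = 0.04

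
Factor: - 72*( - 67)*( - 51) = - 2^3*3^3 * 17^1*67^1 =- 246024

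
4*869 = 3476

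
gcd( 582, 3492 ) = 582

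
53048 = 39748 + 13300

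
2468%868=732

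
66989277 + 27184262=94173539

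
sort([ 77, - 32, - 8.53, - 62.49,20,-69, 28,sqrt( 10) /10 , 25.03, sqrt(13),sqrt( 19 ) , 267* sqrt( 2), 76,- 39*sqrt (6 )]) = [ - 39* sqrt( 6 ) , - 69, - 62.49,  -  32  , - 8.53, sqrt( 10 )/10, sqrt( 13), sqrt (19), 20,25.03, 28,  76, 77, 267 * sqrt( 2)] 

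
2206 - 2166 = 40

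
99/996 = 33/332 = 0.10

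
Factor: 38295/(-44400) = -69/80 = - 2^(-4)*3^1*5^( - 1) *23^1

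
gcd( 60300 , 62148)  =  12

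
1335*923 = 1232205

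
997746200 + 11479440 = 1009225640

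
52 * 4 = 208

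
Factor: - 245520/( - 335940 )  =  2^2*3^1*31^1*509^( - 1) = 372/509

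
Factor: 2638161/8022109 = 3^2*293129^1* 8022109^( - 1)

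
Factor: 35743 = 31^1*1153^1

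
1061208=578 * 1836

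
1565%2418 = 1565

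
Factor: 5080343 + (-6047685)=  - 967342 = -2^1 *483671^1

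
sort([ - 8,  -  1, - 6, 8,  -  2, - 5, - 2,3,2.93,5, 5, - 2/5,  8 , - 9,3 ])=[ - 9, - 8, - 6, - 5, - 2 , - 2, - 1,  -  2/5,  2.93, 3,3 , 5, 5, 8,8 ] 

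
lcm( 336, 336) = 336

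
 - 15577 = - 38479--22902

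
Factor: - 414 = - 2^1*3^2*23^1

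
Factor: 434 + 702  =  2^4*71^1  =  1136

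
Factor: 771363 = 3^4 * 89^1*107^1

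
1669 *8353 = 13941157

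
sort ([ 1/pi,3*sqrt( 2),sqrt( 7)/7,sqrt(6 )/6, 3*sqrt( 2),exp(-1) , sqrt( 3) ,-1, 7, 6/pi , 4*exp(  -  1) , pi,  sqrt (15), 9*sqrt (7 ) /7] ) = [-1, 1/pi, exp( - 1),sqrt( 7)/7, sqrt( 6)/6,4* exp (  -  1), sqrt( 3 ),6/pi,pi,  9*sqrt (7 ) /7, sqrt(15), 3*sqrt( 2 ), 3*sqrt ( 2),7] 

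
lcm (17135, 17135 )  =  17135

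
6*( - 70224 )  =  -421344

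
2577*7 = 18039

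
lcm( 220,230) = 5060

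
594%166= 96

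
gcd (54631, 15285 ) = 1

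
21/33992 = 3/4856  =  0.00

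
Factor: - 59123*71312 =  - 4216179376 = -2^4*4457^1*59123^1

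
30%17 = 13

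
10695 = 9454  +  1241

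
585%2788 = 585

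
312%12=0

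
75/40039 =75/40039=   0.00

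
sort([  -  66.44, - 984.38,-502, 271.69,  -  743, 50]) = [ - 984.38, - 743,  -  502, - 66.44,50, 271.69 ]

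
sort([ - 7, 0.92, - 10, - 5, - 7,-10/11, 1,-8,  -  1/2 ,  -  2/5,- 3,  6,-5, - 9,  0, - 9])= [  -  10,-9 ,-9, - 8, - 7, - 7,-5 , - 5,-3,-10/11,-1/2, - 2/5, 0, 0.92, 1, 6 ]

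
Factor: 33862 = 2^1*16931^1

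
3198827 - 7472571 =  - 4273744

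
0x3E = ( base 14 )46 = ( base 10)62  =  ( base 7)116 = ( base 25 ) 2c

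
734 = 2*367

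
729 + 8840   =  9569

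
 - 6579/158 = - 6579/158  =  - 41.64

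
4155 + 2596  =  6751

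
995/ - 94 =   -  995/94 = - 10.59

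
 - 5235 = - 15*349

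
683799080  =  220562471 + 463236609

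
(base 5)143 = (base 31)1H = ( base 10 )48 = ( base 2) 110000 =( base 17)2e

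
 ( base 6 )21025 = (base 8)5411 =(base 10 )2825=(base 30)345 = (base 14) 105b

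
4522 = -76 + 4598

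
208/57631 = 208/57631 = 0.00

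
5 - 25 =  - 20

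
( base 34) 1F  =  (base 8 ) 61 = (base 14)37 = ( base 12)41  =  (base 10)49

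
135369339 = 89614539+45754800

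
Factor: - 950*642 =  - 609900 = - 2^2*3^1 * 5^2 * 19^1 * 107^1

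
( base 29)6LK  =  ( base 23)AGH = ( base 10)5675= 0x162b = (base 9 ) 7705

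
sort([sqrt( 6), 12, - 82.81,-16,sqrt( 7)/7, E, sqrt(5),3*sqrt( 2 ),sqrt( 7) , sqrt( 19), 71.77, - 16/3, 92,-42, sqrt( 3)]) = [-82.81,-42, - 16, - 16/3, sqrt( 7 )/7,sqrt( 3 ), sqrt( 5) , sqrt(6), sqrt(7), E,  3*sqrt (2), sqrt(19), 12, 71.77,  92] 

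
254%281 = 254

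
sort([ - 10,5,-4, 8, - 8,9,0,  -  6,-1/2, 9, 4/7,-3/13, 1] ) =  [ - 10, - 8, -6,-4, - 1/2 ,-3/13,0, 4/7, 1, 5,  8, 9, 9]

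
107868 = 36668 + 71200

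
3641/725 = 5  +  16/725= 5.02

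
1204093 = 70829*17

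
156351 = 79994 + 76357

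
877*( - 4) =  - 3508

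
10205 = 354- - 9851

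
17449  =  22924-5475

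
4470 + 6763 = 11233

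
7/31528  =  1/4504 = 0.00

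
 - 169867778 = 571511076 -741378854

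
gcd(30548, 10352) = 4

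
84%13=6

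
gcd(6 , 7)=1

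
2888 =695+2193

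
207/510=69/170 = 0.41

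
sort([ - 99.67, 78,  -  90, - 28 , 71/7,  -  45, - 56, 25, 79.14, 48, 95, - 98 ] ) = [ - 99.67, - 98, - 90  , - 56, - 45,  -  28, 71/7 , 25, 48,78,79.14, 95 ]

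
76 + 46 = 122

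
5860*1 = 5860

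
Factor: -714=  - 2^1*3^1 * 7^1*17^1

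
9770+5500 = 15270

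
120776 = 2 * 60388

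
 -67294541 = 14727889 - 82022430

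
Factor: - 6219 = -3^2 * 691^1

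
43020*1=43020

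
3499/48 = 72 + 43/48 = 72.90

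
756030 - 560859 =195171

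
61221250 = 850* 72025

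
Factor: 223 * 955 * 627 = 3^1*5^1*11^1*19^1*191^1*223^1  =  133529055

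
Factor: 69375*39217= 3^1*5^4*37^1*39217^1= 2720679375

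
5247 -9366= -4119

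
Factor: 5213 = 13^1*401^1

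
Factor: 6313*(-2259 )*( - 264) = 3764921688  =  2^3*3^3*11^1 *59^1*107^1*251^1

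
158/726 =79/363 = 0.22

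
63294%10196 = 2118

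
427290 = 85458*5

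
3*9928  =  29784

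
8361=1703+6658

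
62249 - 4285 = 57964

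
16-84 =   -  68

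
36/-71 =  - 36/71 = - 0.51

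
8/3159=8/3159= 0.00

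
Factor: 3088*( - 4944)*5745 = - 87709328640 = -2^8*3^2*5^1*103^1 * 193^1*383^1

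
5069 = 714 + 4355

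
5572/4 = 1393 = 1393.00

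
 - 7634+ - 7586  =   - 15220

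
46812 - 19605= 27207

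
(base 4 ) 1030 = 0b1001100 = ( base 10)76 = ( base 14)56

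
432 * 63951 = 27626832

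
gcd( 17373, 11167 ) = 1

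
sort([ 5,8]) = [ 5,8] 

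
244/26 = 9  +  5/13 = 9.38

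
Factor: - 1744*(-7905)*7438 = 2^5*3^1*5^1*17^1 * 31^1*  109^1*3719^1 =102542648160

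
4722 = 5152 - 430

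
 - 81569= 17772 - 99341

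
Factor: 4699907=149^1*31543^1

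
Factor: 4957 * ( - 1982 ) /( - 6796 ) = 4912387/3398  =  2^ ( - 1) *991^1*1699^(-1 )*4957^1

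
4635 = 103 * 45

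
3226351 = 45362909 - 42136558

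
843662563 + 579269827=1422932390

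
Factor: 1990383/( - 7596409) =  - 3^1*83^( - 1)*4817^ ( - 1)*34919^1 = - 104757/399811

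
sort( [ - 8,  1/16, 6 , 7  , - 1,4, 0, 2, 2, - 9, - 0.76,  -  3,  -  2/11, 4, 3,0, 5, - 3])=[  -  9, - 8  , - 3, - 3, - 1, - 0.76,  -  2/11, 0,  0, 1/16, 2, 2,3,4, 4, 5, 6, 7 ] 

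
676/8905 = 52/685 = 0.08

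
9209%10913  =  9209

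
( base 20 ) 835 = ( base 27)4CP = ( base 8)6301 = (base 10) 3265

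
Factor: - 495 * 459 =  - 227205 = - 3^5*5^1*11^1 * 17^1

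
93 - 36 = 57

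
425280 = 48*8860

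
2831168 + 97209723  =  100040891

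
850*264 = 224400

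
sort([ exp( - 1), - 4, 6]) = [ - 4 , exp(-1 ),6]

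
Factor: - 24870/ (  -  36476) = 2^(-1)*3^1 * 5^1*11^( - 1) = 15/22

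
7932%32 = 28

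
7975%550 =275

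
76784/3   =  76784/3 = 25594.67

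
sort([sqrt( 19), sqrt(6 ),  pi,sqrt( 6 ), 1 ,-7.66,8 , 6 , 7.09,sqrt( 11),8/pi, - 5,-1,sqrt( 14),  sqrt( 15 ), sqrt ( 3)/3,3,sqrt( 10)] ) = [ - 7.66, -5, - 1 , sqrt( 3 )/3, 1, sqrt( 6),  sqrt( 6 ),8/pi , 3, pi, sqrt( 10), sqrt(11 ), sqrt( 14),sqrt(15), sqrt( 19 ), 6,7.09,8]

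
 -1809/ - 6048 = 67/224 = 0.30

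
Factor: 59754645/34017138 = 2^( - 1 )*5^1 * 23^( - 1) * 29^1*61^( - 1)*449^( - 1 )*15263^1 = 2213135/1259894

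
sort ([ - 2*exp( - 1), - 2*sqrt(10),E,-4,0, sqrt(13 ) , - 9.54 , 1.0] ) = [ - 9.54, - 2*sqrt(10),  -  4,  -  2*exp( - 1) , 0 , 1.0, E, sqrt (13) ]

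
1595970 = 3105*514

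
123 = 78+45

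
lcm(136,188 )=6392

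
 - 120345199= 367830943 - 488176142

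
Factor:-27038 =-2^1*11^1*1229^1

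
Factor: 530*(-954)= - 505620 = - 2^2 * 3^2 * 5^1*53^2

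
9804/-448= -2451/112 = -21.88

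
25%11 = 3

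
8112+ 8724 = 16836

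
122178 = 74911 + 47267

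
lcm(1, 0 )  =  0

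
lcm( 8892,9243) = 702468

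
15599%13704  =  1895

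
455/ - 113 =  - 5+110/113 = -4.03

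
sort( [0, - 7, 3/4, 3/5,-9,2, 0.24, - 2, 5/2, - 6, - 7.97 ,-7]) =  [-9, - 7.97 , - 7,  -  7 , - 6, - 2,  0, 0.24, 3/5,3/4 , 2, 5/2] 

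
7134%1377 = 249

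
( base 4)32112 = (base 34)r0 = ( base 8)1626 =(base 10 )918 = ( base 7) 2451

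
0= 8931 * 0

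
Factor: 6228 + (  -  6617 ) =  - 389=-389^1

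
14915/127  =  14915/127 = 117.44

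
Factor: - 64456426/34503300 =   -  2^( - 1)*3^ ( - 3 )*5^( - 2 ) * 13^( - 1)*983^( - 1)*32228213^1 = - 32228213/17251650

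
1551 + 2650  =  4201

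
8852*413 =3655876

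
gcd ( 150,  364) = 2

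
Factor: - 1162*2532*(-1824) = 5366543616 = 2^8*  3^2*7^1*19^1*83^1*211^1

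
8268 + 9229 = 17497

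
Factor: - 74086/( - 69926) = 37043/34963 = 17^1 * 2179^1*34963^( - 1)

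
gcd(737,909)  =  1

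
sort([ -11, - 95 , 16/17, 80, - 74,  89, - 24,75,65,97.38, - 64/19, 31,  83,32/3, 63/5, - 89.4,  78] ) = [ - 95, - 89.4, - 74 , - 24,-11, - 64/19,16/17,32/3,63/5,31,65,75,78,80, 83,  89,97.38]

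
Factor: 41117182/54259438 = 20558591/27129719 =23^(-1 )*1179553^( - 1 )*20558591^1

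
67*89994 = 6029598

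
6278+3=6281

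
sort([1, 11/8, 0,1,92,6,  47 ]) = [ 0,1, 1,  11/8, 6, 47, 92] 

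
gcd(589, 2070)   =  1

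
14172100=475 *29836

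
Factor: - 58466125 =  - 5^3*467729^1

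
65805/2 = 32902 + 1/2= 32902.50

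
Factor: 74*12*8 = 2^6*3^1 *37^1   =  7104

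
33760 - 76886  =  -43126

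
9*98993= 890937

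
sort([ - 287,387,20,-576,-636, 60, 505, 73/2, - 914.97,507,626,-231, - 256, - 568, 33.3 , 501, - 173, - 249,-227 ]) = [- 914.97, - 636, - 576, -568, - 287 , -256 , - 249 , - 231,- 227, - 173, 20, 33.3, 73/2, 60, 387,501, 505 , 507, 626] 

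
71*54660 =3880860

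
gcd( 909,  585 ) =9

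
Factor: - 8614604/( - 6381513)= 2^2 * 3^( - 2)*23^1 * 93637^1*709057^ ( - 1 ) 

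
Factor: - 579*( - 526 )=304554 = 2^1*3^1*193^1*263^1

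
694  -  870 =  - 176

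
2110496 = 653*3232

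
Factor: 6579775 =5^2*263191^1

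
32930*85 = 2799050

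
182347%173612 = 8735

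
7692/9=854 + 2/3 = 854.67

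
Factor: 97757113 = 197^1*496229^1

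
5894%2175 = 1544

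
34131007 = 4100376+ 30030631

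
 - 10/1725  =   - 1 + 343/345 = - 0.01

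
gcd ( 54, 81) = 27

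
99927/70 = 99927/70 = 1427.53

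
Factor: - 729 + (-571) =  - 2^2*5^2*13^1 = - 1300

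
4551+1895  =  6446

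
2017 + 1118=3135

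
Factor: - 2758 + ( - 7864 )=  - 2^1*47^1*113^1 = - 10622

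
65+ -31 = 34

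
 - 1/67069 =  - 1/67069 = -0.00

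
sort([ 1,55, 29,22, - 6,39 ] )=[ - 6, 1,22,29, 39,55 ]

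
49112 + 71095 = 120207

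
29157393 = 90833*321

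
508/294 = 1 + 107/147 = 1.73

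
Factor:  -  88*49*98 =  - 422576 = - 2^4 * 7^4*11^1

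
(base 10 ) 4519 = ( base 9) 6171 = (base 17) fae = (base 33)44V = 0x11a7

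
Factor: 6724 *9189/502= 30893418/251 = 2^1*3^2*41^2 * 251^(- 1 )*1021^1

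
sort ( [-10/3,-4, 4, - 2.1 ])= [-4, - 10/3, - 2.1, 4]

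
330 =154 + 176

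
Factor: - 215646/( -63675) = 254/75 = 2^1*3^( - 1 )*5^( - 2 )*127^1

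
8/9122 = 4/4561 = 0.00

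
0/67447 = 0= 0.00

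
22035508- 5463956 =16571552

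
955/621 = 955/621= 1.54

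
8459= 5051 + 3408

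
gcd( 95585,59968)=1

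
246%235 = 11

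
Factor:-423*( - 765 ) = 3^4* 5^1 * 17^1*47^1 = 323595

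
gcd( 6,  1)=1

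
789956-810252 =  - 20296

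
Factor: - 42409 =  - 42409^1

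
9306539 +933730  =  10240269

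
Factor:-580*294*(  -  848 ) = 2^7*3^1*5^1  *  7^2*29^1*53^1= 144600960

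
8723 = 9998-1275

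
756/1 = 756 = 756.00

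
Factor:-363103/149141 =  - 13^1*53^1 *283^( - 1 )= - 689/283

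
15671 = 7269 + 8402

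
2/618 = 1/309 = 0.00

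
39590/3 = 13196 + 2/3 = 13196.67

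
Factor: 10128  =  2^4*3^1*211^1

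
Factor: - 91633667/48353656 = -2^(  -  3) * 13^(-1 )*59^1*307^1  *5059^1*464939^(-1) 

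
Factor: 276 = 2^2*3^1*23^1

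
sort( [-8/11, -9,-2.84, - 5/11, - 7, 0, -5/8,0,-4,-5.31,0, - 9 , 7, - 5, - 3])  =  [ - 9, -9, - 7, - 5.31, - 5, - 4, - 3 ,-2.84,  -  8/11,- 5/8, - 5/11,0,0,0, 7 ] 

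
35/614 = 35/614 = 0.06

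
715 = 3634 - 2919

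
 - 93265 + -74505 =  - 167770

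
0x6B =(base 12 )8B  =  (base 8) 153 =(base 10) 107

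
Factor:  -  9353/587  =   - 47^1 * 199^1*587^(  -  1) 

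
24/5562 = 4/927 = 0.00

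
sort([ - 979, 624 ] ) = [-979,624] 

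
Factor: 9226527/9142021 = 3^1 *7^ ( - 1)*19^ (-1)*149^1*20641^1 * 68737^ ( - 1 ) 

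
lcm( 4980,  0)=0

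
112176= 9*12464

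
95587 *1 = 95587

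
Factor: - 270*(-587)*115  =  2^1 * 3^3* 5^2*23^1*587^1 = 18226350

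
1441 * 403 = 580723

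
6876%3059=758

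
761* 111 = 84471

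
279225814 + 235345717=514571531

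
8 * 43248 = 345984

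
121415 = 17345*7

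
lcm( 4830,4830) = 4830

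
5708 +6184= 11892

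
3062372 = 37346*82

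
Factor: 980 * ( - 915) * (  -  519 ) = 2^2*3^2*5^2*7^2*61^1*173^1 = 465387300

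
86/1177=86/1177 = 0.07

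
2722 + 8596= 11318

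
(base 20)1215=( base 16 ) 2279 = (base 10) 8825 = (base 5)240300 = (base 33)83E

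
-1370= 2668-4038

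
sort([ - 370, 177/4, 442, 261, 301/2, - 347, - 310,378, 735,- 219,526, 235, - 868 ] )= [-868,-370, - 347,-310 , - 219, 177/4, 301/2, 235, 261, 378, 442, 526, 735 ] 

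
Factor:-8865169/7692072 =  - 2^( - 3 )*3^ (  -  1 )*79^(-1 )*2371^1*3739^1*4057^ (  -  1)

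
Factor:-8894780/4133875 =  - 1778956/826775  =  -  2^2*5^( - 2)*33071^( - 1 )*444739^1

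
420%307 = 113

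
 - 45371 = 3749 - 49120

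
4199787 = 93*45159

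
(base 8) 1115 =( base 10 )589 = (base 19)1C0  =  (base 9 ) 724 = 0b1001001101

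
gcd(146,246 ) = 2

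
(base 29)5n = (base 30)5I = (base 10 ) 168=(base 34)4W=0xa8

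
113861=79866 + 33995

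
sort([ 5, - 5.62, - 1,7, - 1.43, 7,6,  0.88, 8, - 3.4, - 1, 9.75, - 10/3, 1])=[-5.62, - 3.4, - 10/3, - 1.43, - 1, - 1, 0.88, 1, 5,6,7,7, 8, 9.75] 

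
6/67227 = 2/22409 = 0.00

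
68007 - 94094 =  - 26087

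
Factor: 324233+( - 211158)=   113075   =  5^2*4523^1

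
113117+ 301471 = 414588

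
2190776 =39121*56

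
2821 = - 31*( - 91) 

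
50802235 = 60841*835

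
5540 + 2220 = 7760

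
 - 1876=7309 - 9185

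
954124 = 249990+704134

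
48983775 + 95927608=144911383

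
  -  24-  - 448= 424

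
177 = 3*59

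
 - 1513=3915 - 5428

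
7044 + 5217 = 12261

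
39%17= 5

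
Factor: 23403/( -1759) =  -3^1*29^1 * 269^1*1759^( - 1 )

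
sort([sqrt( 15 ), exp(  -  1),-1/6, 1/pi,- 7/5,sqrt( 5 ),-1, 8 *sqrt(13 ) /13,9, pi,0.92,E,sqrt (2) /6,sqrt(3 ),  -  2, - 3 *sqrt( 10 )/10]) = [  -  2, - 7/5,-1, - 3*sqrt( 10)/10,-1/6,sqrt ( 2 ) /6,1/pi,exp(  -  1), 0.92, sqrt(3),  8*sqrt( 13 )/13,sqrt( 5 ), E,  pi,sqrt(15 ), 9]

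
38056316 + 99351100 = 137407416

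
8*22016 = 176128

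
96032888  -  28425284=67607604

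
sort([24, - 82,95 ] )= [  -  82,  24, 95]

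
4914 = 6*819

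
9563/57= 167  +  44/57 = 167.77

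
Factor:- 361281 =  - 3^1*120427^1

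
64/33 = 1+ 31/33 = 1.94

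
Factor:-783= - 3^3 * 29^1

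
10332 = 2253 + 8079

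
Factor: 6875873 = 23^1*89^1 * 3359^1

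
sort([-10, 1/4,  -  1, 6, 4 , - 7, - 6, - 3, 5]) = [ - 10,-7,- 6,-3, - 1,1/4, 4, 5, 6 ]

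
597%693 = 597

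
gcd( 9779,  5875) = 1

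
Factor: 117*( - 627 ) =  -3^3 *11^1 * 13^1 * 19^1 = - 73359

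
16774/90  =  8387/45 = 186.38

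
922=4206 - 3284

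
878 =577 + 301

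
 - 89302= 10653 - 99955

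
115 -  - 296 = 411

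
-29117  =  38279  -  67396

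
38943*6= 233658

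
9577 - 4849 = 4728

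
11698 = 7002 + 4696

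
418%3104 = 418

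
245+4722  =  4967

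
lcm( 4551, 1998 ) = 81918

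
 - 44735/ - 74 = 604 + 39/74=604.53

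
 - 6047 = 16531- 22578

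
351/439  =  351/439 = 0.80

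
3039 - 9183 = -6144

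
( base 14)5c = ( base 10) 82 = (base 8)122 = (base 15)57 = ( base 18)4A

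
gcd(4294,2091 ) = 1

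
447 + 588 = 1035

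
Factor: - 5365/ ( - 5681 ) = 5^1*13^(  -  1)*19^( - 1)*23^(- 1) * 29^1*37^1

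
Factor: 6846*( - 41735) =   -  285717810 = - 2^1*3^1*5^1*7^1  *17^1*163^1 * 491^1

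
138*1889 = 260682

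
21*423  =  8883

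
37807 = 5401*7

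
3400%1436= 528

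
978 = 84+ 894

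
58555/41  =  1428 + 7/41 = 1428.17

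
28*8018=224504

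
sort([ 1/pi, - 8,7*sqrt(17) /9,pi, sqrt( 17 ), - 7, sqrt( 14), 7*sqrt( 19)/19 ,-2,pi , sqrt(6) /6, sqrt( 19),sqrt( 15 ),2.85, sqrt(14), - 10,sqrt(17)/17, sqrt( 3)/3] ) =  [ - 10,  -  8, - 7, - 2,sqrt( 17 )/17, 1/pi,sqrt(6 ) /6,sqrt ( 3)/3,7*sqrt( 19)/19, 2.85, pi,pi, 7*sqrt( 17 ) /9, sqrt(14 ),sqrt( 14),sqrt(15), sqrt( 17 ),sqrt(19 ) ] 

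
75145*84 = 6312180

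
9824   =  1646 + 8178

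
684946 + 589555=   1274501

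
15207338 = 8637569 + 6569769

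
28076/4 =7019 = 7019.00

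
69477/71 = 69477/71 =978.55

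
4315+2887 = 7202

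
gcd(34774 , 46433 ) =1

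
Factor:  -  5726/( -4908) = 2^( - 1)*3^(-1 )*7^1 = 7/6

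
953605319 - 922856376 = 30748943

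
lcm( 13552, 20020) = 880880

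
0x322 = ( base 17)2d3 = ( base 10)802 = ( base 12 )56A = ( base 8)1442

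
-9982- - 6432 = - 3550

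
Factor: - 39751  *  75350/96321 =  - 2^1*3^(-1 ) * 5^2*11^1*97^( - 1)*127^1*137^1*313^1*331^(-1 )  =  - 2995237850/96321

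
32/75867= 32/75867 = 0.00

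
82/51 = 1 + 31/51 = 1.61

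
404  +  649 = 1053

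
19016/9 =19016/9  =  2112.89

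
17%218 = 17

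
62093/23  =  62093/23  =  2699.70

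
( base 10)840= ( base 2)1101001000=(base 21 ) 1j0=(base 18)2ac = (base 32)q8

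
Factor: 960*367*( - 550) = -2^7 * 3^1*5^3*11^1*367^1 = - 193776000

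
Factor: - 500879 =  - 47^1*10657^1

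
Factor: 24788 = 2^2 * 6197^1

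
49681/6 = 8280+1/6 = 8280.17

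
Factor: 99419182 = 2^1*43^1 * 1156037^1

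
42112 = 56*752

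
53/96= 53/96= 0.55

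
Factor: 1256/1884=2/3 = 2^1*3^( - 1) 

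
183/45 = 4  +  1/15 = 4.07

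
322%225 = 97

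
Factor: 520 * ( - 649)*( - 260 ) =87744800 = 2^5*5^2*11^1*13^2*59^1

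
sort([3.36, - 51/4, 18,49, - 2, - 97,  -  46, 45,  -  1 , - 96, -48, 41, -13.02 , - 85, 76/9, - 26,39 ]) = [ - 97,-96, - 85 , - 48, - 46, - 26 , - 13.02, - 51/4, - 2, - 1, 3.36,76/9,  18, 39, 41,45,49]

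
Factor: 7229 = 7229^1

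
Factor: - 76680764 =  - 2^2*149^1 * 128659^1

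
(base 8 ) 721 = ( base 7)1233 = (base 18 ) 17F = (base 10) 465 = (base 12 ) 329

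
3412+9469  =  12881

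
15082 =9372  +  5710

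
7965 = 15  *531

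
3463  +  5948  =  9411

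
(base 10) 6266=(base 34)5ea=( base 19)H6F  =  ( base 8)14172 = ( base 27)8G2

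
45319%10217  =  4451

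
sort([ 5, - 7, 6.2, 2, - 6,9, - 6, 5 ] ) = [ - 7,-6, - 6,2,5,5, 6.2  ,  9]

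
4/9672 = 1/2418= 0.00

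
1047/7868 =1047/7868 = 0.13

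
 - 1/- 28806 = 1/28806 =0.00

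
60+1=61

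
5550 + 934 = 6484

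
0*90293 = 0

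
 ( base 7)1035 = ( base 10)369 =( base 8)561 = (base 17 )14C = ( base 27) DI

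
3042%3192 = 3042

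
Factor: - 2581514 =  - 2^1* 13^1*99289^1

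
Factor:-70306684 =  - 2^2 * 7^1*307^1 *8179^1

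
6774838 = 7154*947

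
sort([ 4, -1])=[ - 1,4] 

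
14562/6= 2427 =2427.00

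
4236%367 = 199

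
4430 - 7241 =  - 2811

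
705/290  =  2 + 25/58 =2.43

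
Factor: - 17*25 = -425=- 5^2*17^1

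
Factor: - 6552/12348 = -26/49= -  2^1*7^(  -  2) * 13^1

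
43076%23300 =19776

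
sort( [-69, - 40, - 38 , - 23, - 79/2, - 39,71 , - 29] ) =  [ -69,-40, -79/2, - 39, - 38, - 29 , - 23,71] 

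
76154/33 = 2307 + 23/33 = 2307.70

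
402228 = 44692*9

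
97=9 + 88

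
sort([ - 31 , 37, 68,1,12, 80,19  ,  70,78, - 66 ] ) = [ - 66,-31,1, 12, 19,37, 68 , 70,78,80 ]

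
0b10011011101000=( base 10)9960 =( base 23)IJ1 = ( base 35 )84K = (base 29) BOD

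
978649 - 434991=543658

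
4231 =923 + 3308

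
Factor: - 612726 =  - 2^1*3^1*102121^1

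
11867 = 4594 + 7273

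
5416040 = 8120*667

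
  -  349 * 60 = -20940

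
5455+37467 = 42922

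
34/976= 17/488=0.03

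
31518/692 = 45 + 189/346 = 45.55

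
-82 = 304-386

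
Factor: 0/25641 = 0 = 0^1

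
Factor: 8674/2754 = 3^(-4 )*17^(-1 )*4337^1 = 4337/1377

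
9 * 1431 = 12879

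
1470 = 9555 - 8085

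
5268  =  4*1317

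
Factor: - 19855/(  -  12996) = 55/36 =2^(  -  2 )*3^( - 2)*5^1*11^1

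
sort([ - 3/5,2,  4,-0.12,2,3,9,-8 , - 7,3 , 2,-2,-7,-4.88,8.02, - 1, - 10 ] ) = [-10, - 8, - 7,-7, - 4.88, - 2,-1,-3/5,-0.12,  2,2,  2,3, 3,4, 8.02,9 ]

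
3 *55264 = 165792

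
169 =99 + 70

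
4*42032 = 168128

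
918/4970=459/2485 = 0.18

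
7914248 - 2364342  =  5549906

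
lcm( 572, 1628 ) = 21164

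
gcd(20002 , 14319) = 1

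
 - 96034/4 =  - 48017/2 = -  24008.50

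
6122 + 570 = 6692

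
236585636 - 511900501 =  - 275314865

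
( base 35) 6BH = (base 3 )101122010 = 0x1e48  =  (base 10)7752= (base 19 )1290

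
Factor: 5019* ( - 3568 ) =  - 17907792=- 2^4*3^1*7^1*223^1*239^1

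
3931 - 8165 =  - 4234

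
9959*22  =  219098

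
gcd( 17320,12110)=10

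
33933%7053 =5721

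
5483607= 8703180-3219573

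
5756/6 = 2878/3 = 959.33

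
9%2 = 1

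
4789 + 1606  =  6395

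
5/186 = 5/186  =  0.03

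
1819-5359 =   -  3540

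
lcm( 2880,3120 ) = 37440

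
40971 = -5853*(-7)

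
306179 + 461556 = 767735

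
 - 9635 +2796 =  - 6839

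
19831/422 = 19831/422 = 46.99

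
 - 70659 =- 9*7851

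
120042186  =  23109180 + 96933006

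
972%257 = 201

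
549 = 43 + 506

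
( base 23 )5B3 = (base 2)101101010101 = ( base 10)2901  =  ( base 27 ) 3qc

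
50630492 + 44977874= 95608366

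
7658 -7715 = - 57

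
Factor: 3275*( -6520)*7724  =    -  164930572000 = - 2^5*5^3  *  131^1*163^1*1931^1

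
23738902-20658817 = 3080085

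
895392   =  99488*9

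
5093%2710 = 2383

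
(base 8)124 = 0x54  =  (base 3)10010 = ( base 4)1110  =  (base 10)84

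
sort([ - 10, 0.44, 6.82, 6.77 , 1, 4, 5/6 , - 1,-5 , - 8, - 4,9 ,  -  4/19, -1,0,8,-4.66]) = [ - 10, - 8, - 5,-4.66,  -  4,-1, - 1, - 4/19,0, 0.44, 5/6, 1 , 4, 6.77, 6.82,8, 9]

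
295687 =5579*53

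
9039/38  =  9039/38 = 237.87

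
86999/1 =86999 = 86999.00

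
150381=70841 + 79540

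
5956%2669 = 618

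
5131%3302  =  1829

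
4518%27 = 9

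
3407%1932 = 1475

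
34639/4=8659  +  3/4 = 8659.75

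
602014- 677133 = - 75119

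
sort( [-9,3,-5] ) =[ - 9, - 5,3] 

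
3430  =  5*686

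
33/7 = 4 + 5/7 = 4.71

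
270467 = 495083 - 224616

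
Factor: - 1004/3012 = -3^(-1) = - 1/3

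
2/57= 2/57  =  0.04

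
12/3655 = 12/3655 = 0.00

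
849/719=849/719   =  1.18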